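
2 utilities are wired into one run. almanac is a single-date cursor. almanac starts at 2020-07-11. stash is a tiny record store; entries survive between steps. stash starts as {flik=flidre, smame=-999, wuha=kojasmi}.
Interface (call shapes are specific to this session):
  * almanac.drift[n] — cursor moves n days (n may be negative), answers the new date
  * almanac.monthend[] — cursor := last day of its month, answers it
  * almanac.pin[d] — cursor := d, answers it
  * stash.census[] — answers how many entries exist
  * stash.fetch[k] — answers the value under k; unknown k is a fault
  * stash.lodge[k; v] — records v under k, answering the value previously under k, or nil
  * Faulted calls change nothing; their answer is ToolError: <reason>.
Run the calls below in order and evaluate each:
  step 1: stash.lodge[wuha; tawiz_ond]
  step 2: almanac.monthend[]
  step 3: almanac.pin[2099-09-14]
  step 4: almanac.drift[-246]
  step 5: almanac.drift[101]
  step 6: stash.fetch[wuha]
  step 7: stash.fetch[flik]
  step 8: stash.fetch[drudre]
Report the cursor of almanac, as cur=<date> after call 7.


% stash.lodge(k: wuha, v: tawiz_ond) : kojasmi
% almanac.monthend() : 2020-07-31
% almanac.pin(d: 2099-09-14) : 2099-09-14
% almanac.drift(n: -246) : 2099-01-11
% almanac.drift(n: 101) : 2099-04-22
% stash.fetch(k: wuha) : tawiz_ond
% stash.fetch(k: flik) : flidre
% stash.fetch(k: drudre) : ToolError: no such key drudre

Answer: cur=2099-04-22


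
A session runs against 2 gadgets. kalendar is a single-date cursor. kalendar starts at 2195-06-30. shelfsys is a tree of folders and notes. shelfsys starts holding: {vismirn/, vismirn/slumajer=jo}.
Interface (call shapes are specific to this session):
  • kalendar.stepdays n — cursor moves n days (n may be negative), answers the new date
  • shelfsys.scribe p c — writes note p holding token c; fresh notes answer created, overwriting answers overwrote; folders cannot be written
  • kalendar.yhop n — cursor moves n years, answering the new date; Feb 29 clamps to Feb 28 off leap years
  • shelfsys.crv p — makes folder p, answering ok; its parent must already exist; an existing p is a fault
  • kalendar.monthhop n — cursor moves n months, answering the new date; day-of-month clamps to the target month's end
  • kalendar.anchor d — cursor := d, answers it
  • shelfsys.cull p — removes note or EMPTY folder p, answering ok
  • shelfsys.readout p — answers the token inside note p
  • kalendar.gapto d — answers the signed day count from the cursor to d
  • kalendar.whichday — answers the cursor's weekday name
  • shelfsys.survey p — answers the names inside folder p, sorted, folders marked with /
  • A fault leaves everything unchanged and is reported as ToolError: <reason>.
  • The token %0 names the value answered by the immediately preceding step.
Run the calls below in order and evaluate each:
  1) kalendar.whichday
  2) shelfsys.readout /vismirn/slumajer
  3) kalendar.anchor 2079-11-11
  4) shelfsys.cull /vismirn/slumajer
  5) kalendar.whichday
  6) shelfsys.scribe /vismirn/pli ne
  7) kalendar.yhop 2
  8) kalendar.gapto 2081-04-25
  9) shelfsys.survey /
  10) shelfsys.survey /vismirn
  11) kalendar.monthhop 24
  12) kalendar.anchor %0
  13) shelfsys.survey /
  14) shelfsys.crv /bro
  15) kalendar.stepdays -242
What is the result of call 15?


! kalendar.whichday() -> Tuesday
! shelfsys.readout(p: /vismirn/slumajer) -> jo
! kalendar.anchor(d: 2079-11-11) -> 2079-11-11
! shelfsys.cull(p: /vismirn/slumajer) -> ok
! kalendar.whichday() -> Saturday
! shelfsys.scribe(p: /vismirn/pli, c: ne) -> created
! kalendar.yhop(n: 2) -> 2081-11-11
! kalendar.gapto(d: 2081-04-25) -> -200
! shelfsys.survey(p: /) -> [vismirn/]
! shelfsys.survey(p: /vismirn) -> [pli]
! kalendar.monthhop(n: 24) -> 2083-11-11
! kalendar.anchor(d: %0) -> 2083-11-11
! shelfsys.survey(p: /) -> [vismirn/]
! shelfsys.crv(p: /bro) -> ok
! kalendar.stepdays(n: -242) -> 2083-03-14

Answer: 2083-03-14


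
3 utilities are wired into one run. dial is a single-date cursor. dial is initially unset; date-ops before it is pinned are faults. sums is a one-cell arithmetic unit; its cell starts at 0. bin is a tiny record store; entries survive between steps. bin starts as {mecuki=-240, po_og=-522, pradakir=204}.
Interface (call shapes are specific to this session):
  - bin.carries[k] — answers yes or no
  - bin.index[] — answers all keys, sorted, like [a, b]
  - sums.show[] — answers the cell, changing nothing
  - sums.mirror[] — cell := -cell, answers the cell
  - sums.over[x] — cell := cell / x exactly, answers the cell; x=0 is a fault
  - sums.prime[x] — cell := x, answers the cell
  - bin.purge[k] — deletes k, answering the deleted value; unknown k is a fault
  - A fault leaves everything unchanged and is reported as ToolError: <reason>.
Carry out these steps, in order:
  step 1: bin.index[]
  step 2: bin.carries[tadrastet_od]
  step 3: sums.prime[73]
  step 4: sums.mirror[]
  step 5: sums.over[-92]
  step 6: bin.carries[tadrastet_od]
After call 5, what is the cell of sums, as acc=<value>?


→ index()
← [mecuki, po_og, pradakir]
→ carries(k: tadrastet_od)
← no
→ prime(x: 73)
← 73
→ mirror()
← -73
→ over(x: -92)
← 73/92
→ carries(k: tadrastet_od)
← no

Answer: acc=73/92


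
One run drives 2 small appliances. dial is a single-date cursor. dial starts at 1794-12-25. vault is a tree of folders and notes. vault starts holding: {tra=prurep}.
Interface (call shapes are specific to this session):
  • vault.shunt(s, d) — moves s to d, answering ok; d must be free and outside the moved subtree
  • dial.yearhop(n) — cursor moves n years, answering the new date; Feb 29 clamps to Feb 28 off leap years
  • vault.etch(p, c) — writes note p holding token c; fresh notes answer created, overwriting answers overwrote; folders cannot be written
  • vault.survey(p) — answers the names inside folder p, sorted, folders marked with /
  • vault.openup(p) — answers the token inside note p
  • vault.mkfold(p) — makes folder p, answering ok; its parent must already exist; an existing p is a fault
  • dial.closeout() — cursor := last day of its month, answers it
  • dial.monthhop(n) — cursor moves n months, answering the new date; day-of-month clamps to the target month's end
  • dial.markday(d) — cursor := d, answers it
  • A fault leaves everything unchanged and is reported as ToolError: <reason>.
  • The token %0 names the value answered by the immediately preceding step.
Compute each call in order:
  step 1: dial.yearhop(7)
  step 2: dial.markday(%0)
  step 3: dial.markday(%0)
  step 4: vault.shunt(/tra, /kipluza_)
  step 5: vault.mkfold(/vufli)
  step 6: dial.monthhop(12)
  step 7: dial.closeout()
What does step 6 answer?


-- 1. dial.yearhop(n=7) => 1801-12-25
-- 2. dial.markday(d=%0) => 1801-12-25
-- 3. dial.markday(d=%0) => 1801-12-25
-- 4. vault.shunt(s=/tra, d=/kipluza_) => ok
-- 5. vault.mkfold(p=/vufli) => ok
-- 6. dial.monthhop(n=12) => 1802-12-25
-- 7. dial.closeout() => 1802-12-31

Answer: 1802-12-25


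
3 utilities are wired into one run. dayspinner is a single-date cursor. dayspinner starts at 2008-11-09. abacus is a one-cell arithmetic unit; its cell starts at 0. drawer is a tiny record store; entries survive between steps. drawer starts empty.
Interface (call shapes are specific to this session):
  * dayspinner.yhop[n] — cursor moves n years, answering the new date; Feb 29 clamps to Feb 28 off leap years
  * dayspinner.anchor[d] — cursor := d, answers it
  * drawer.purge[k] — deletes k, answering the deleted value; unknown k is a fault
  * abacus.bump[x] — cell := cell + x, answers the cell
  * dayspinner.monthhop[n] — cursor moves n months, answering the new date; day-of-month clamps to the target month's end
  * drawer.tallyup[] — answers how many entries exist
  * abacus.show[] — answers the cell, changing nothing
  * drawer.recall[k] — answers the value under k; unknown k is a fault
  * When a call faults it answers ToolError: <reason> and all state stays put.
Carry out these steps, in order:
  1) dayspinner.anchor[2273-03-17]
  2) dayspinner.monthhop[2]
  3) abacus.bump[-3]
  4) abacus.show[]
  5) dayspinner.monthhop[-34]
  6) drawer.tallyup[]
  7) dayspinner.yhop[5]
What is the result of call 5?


Answer: 2270-07-17

Derivation:
I invoke anchor with d=2273-03-17, giving 2273-03-17.
Now I run monthhop with n=2, and observe 2273-05-17.
I try bump with x=-3, → -3.
Using show, → -3.
I call monthhop with n=-34, yielding 2270-07-17.
I invoke tallyup(), → 0.
I run yhop with n=5, → 2275-07-17.


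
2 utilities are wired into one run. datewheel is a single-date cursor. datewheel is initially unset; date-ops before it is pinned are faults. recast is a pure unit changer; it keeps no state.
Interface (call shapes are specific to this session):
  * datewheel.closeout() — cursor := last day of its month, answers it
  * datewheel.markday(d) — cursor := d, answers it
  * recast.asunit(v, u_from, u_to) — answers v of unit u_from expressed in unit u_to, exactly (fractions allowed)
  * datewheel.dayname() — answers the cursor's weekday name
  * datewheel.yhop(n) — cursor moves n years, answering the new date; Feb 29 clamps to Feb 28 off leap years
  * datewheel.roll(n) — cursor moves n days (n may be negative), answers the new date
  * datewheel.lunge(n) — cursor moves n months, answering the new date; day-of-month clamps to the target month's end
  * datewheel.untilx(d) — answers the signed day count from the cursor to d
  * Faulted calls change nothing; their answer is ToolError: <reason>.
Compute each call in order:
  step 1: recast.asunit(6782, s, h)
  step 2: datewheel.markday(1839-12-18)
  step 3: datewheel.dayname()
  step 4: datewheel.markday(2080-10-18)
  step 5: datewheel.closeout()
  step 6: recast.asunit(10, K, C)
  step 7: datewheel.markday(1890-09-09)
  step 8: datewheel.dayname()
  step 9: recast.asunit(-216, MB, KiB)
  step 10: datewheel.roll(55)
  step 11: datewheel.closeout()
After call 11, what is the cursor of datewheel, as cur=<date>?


Answer: cur=1890-11-30

Derivation:
Next I call recast.asunit(6782, s, h), — result: 3391/1800.
Then datewheel.markday(1839-12-18), → 1839-12-18.
I run datewheel.dayname, and observe Wednesday.
Calling datewheel.markday(2080-10-18), which returns 2080-10-18.
Then datewheel.closeout(), and observe 2080-10-31.
I run recast.asunit(10, K, C), and get -5263/20.
Then datewheel.markday(1890-09-09), and see 1890-09-09.
Now I run datewheel.dayname(), giving Tuesday.
I run recast.asunit(-216, MB, KiB), which returns -421875/2.
Invoking datewheel.roll(55), yielding 1890-11-03.
Invoking datewheel.closeout(), and observe 1890-11-30.


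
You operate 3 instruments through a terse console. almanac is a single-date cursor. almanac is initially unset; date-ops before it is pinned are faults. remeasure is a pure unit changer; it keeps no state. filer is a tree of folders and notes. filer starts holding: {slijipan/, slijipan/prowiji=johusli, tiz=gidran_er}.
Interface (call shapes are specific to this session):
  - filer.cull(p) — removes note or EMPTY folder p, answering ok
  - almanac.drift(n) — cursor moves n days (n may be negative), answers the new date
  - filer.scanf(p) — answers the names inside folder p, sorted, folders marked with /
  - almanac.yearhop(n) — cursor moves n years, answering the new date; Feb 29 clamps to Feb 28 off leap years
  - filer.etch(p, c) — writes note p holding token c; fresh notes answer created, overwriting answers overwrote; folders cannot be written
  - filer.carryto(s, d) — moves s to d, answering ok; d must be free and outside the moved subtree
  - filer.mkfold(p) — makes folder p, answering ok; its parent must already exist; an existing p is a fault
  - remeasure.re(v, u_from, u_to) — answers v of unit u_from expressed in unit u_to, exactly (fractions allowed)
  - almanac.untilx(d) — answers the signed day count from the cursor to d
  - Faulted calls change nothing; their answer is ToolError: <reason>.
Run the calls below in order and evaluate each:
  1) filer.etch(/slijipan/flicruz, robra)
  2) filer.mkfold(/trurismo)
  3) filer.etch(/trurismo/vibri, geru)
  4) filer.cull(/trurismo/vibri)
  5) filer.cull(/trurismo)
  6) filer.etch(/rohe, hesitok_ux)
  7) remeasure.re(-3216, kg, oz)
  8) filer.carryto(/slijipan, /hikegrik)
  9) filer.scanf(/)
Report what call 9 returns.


% 1. filer.etch(p='/slijipan/flicruz', c='robra') : created
% 2. filer.mkfold(p='/trurismo') : ok
% 3. filer.etch(p='/trurismo/vibri', c='geru') : created
% 4. filer.cull(p='/trurismo/vibri') : ok
% 5. filer.cull(p='/trurismo') : ok
% 6. filer.etch(p='/rohe', c='hesitok_ux') : created
% 7. remeasure.re(v='-3216', u_from='kg', u_to='oz') : -5145600000000/45359237
% 8. filer.carryto(s='/slijipan', d='/hikegrik') : ok
% 9. filer.scanf(p='/') : [hikegrik/, rohe, tiz]

Answer: [hikegrik/, rohe, tiz]


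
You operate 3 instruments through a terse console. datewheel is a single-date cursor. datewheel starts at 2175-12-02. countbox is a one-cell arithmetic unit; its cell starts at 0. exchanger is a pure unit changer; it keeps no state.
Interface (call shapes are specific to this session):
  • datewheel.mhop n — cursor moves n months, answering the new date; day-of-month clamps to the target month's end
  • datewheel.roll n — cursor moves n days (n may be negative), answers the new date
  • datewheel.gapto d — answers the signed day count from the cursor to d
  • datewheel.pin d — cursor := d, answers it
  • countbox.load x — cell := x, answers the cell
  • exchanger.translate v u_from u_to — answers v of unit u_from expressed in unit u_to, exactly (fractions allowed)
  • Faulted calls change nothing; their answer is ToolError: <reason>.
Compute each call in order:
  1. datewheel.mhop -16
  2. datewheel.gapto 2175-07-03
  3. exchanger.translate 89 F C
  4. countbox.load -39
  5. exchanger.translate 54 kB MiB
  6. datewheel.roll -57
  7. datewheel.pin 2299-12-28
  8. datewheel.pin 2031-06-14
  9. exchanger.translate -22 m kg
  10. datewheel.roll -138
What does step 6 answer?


Answer: 2174-06-06

Derivation:
Step: datewheel.mhop[-16]
Result: 2174-08-02
Step: datewheel.gapto[2175-07-03]
Result: 335
Step: exchanger.translate[89; F; C]
Result: 95/3
Step: countbox.load[-39]
Result: -39
Step: exchanger.translate[54; kB; MiB]
Result: 3375/65536
Step: datewheel.roll[-57]
Result: 2174-06-06
Step: datewheel.pin[2299-12-28]
Result: 2299-12-28
Step: datewheel.pin[2031-06-14]
Result: 2031-06-14
Step: exchanger.translate[-22; m; kg]
Result: ToolError: incompatible units
Step: datewheel.roll[-138]
Result: 2031-01-27


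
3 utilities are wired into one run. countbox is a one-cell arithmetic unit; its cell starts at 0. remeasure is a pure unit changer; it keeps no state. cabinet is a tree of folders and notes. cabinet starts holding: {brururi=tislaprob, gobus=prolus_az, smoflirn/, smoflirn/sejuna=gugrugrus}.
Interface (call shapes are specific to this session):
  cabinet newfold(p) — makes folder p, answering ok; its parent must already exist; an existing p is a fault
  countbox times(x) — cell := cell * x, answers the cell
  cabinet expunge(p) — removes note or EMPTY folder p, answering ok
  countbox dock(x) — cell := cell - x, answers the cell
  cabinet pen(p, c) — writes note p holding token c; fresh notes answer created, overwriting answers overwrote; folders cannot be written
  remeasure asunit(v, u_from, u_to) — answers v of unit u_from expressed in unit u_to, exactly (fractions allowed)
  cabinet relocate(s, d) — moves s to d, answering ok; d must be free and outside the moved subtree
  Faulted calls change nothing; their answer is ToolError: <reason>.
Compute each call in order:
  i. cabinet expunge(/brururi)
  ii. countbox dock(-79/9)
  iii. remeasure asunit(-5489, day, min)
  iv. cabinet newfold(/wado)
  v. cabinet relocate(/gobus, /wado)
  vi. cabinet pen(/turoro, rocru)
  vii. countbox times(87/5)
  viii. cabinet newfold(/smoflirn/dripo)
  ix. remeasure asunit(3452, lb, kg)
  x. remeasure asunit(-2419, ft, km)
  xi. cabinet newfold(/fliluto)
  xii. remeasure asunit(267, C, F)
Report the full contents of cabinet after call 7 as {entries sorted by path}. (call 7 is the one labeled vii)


Answer: {gobus=prolus_az, smoflirn/, smoflirn/sejuna=gugrugrus, turoro=rocru, wado/}

Derivation:
I run cabinet expunge with p: /brururi: ok.
I try countbox dock with x: -79/9, → 79/9.
I run remeasure asunit with v: -5489, u_from: day, u_to: min: -7904160.
Now I run cabinet newfold with p: /wado, which returns ok.
Next I call cabinet relocate with s: /gobus, d: /wado, → ToolError: exists.
Using cabinet pen with p: /turoro, c: rocru, and observe created.
Invoking countbox times with x: 87/5, and observe 2291/15.
Calling cabinet newfold with p: /smoflirn/dripo, → ok.
I invoke remeasure asunit with v: 3452, u_from: lb, u_to: kg, yielding 39145021531/25000000.
Now I run remeasure asunit with v: -2419, u_from: ft, u_to: km, and observe -921639/1250000.
I run cabinet newfold with p: /fliluto, and observe ok.
Using remeasure asunit with v: 267, u_from: C, u_to: F, — result: 2563/5.


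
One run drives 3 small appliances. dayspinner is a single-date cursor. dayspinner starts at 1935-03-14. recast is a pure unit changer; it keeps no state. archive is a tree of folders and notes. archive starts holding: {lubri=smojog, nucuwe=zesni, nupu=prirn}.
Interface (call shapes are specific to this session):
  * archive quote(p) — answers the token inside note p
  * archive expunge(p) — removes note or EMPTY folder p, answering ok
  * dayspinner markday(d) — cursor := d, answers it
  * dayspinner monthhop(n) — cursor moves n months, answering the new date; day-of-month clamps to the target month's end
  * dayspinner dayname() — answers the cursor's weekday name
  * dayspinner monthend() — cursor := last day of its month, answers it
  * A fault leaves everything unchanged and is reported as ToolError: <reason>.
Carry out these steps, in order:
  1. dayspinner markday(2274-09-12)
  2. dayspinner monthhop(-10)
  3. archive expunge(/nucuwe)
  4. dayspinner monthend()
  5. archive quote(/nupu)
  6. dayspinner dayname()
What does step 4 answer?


;; dayspinner markday(d: 2274-09-12) ~> 2274-09-12
;; dayspinner monthhop(n: -10) ~> 2273-11-12
;; archive expunge(p: /nucuwe) ~> ok
;; dayspinner monthend() ~> 2273-11-30
;; archive quote(p: /nupu) ~> prirn
;; dayspinner dayname() ~> Sunday

Answer: 2273-11-30


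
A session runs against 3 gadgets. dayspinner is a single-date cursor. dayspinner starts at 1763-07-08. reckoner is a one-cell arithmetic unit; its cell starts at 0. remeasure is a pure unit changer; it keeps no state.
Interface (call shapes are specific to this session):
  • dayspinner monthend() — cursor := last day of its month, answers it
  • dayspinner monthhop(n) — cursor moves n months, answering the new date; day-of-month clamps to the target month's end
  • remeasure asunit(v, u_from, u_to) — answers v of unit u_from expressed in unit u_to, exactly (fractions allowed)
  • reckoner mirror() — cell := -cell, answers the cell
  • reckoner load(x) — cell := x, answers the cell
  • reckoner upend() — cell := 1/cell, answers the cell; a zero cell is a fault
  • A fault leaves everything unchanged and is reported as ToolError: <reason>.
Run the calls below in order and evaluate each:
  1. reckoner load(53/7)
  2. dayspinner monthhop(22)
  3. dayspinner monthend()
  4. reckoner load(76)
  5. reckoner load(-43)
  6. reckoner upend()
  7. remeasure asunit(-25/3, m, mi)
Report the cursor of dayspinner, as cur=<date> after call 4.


[in] reckoner load 53/7
[out] 53/7
[in] dayspinner monthhop 22
[out] 1765-05-08
[in] dayspinner monthend
[out] 1765-05-31
[in] reckoner load 76
[out] 76
[in] reckoner load -43
[out] -43
[in] reckoner upend
[out] -1/43
[in] remeasure asunit -25/3 m mi
[out] -3125/603504

Answer: cur=1765-05-31


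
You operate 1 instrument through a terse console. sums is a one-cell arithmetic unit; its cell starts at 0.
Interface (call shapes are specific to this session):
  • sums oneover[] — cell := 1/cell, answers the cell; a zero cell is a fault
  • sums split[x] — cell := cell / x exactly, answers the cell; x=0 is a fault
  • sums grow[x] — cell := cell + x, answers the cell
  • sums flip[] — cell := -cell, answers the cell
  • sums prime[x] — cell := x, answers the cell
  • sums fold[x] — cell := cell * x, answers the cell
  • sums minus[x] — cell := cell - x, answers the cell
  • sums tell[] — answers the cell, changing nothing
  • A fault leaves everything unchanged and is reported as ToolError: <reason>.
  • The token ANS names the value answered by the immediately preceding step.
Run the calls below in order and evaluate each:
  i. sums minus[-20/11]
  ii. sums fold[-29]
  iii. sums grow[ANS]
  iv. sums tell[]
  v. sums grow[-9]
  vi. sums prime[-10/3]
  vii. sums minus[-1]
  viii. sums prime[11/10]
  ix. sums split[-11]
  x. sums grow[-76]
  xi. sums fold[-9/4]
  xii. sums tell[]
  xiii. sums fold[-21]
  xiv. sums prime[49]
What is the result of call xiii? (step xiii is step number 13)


Answer: -143829/40

Derivation:
I invoke sums minus passing x=-20/11, giving 20/11.
I invoke sums fold passing x=-29, → -580/11.
Calling sums grow passing x=ANS: -1160/11.
I use sums tell(), and see -1160/11.
Then sums grow passing x=-9, yielding -1259/11.
I run sums prime passing x=-10/3, and observe -10/3.
I use sums minus passing x=-1, which returns -7/3.
I use sums prime passing x=11/10, and get 11/10.
I use sums split passing x=-11, which returns -1/10.
I run sums grow passing x=-76, and observe -761/10.
Calling sums fold passing x=-9/4, giving 6849/40.
I run sums tell, which returns 6849/40.
Next I call sums fold passing x=-21, yielding -143829/40.
I call sums prime passing x=49, and see 49.


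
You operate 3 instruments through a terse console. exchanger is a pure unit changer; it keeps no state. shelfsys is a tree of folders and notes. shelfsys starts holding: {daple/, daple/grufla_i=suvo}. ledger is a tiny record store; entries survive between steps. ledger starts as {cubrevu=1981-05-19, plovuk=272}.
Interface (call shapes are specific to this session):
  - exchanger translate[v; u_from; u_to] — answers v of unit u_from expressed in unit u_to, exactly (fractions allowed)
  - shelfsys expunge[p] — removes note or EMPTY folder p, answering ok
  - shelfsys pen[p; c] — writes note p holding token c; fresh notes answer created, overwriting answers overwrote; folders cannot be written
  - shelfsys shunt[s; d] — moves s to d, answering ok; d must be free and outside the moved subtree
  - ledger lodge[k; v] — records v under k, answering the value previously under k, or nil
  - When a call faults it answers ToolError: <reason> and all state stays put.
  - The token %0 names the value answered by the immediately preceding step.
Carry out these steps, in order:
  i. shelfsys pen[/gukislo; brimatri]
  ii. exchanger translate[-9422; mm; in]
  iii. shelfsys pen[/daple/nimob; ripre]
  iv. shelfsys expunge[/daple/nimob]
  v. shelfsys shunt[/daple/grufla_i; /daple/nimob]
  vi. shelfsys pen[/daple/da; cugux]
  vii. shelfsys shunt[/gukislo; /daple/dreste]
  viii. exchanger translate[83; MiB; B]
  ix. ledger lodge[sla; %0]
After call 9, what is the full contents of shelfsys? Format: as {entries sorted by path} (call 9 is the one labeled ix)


Answer: {daple/, daple/da=cugux, daple/dreste=brimatri, daple/nimob=suvo}

Derivation:
// 1. shelfsys pen(/gukislo, brimatri) == created
// 2. exchanger translate(-9422, mm, in) == -47110/127
// 3. shelfsys pen(/daple/nimob, ripre) == created
// 4. shelfsys expunge(/daple/nimob) == ok
// 5. shelfsys shunt(/daple/grufla_i, /daple/nimob) == ok
// 6. shelfsys pen(/daple/da, cugux) == created
// 7. shelfsys shunt(/gukislo, /daple/dreste) == ok
// 8. exchanger translate(83, MiB, B) == 87031808
// 9. ledger lodge(sla, %0) == nil


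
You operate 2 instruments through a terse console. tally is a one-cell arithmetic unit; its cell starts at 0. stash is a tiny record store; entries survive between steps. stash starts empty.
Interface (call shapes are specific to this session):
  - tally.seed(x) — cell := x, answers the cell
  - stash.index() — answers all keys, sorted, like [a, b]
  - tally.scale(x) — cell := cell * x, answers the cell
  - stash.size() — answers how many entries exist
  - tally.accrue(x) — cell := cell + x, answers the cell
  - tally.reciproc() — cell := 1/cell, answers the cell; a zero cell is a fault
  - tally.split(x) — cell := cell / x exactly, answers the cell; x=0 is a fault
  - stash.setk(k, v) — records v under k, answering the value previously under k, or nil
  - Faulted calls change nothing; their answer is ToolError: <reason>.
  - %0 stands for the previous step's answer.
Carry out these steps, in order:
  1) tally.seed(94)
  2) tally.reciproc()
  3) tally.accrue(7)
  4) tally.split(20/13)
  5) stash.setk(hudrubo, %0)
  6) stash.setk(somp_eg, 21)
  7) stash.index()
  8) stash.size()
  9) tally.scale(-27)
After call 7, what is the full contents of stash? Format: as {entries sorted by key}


Answer: {hudrubo=8567/1880, somp_eg=21}

Derivation:
==> seed(94)
<== 94
==> reciproc()
<== 1/94
==> accrue(7)
<== 659/94
==> split(20/13)
<== 8567/1880
==> setk(hudrubo, %0)
<== nil
==> setk(somp_eg, 21)
<== nil
==> index()
<== [hudrubo, somp_eg]
==> size()
<== 2
==> scale(-27)
<== -231309/1880


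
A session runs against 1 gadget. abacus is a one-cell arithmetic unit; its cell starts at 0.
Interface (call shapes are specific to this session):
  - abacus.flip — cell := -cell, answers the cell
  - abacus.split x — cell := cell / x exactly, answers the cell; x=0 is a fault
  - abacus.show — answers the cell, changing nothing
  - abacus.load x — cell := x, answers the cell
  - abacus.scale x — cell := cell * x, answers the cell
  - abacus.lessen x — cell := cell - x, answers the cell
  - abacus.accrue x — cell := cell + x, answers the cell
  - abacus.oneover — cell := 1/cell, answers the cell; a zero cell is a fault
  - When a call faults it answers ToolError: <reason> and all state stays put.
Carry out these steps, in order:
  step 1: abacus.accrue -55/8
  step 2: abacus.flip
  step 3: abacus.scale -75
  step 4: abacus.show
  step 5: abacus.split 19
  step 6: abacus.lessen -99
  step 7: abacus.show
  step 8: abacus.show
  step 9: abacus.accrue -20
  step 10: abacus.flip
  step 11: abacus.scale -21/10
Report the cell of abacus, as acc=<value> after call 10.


CALL accrue[-55/8]
RET  -55/8
CALL flip[]
RET  55/8
CALL scale[-75]
RET  -4125/8
CALL show[]
RET  -4125/8
CALL split[19]
RET  -4125/152
CALL lessen[-99]
RET  10923/152
CALL show[]
RET  10923/152
CALL show[]
RET  10923/152
CALL accrue[-20]
RET  7883/152
CALL flip[]
RET  -7883/152
CALL scale[-21/10]
RET  165543/1520

Answer: acc=-7883/152


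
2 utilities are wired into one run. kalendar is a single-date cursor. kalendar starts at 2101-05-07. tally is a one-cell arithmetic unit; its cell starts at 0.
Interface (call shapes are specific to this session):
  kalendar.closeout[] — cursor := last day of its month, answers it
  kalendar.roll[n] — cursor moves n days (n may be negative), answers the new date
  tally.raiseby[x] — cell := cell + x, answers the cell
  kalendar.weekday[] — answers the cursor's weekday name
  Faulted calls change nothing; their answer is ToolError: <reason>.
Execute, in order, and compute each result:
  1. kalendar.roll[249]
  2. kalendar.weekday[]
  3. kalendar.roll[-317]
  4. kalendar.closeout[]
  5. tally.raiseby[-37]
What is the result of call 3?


Answer: 2101-02-28

Derivation:
[in] kalendar.roll n='249'
[out] 2102-01-11
[in] kalendar.weekday
[out] Wednesday
[in] kalendar.roll n='-317'
[out] 2101-02-28
[in] kalendar.closeout
[out] 2101-02-28
[in] tally.raiseby x='-37'
[out] -37


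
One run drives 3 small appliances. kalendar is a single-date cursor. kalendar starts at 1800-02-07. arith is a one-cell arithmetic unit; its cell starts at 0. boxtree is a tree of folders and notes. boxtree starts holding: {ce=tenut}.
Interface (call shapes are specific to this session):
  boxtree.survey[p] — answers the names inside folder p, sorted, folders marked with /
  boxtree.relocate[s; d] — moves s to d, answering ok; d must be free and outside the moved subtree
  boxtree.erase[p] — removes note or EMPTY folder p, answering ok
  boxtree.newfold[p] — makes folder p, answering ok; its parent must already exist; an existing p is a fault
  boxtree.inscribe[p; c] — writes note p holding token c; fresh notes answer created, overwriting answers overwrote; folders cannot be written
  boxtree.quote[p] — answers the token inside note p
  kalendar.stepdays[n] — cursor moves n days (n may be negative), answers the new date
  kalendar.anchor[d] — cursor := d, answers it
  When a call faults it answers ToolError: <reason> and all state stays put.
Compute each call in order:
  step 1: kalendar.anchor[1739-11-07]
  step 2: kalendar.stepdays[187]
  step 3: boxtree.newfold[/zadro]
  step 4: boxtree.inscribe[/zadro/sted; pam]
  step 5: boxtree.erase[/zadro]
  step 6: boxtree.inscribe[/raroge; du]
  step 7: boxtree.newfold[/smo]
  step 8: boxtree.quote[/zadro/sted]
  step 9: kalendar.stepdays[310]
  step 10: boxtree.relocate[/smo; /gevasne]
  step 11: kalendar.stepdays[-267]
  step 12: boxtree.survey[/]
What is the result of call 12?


>> kalendar.anchor(1739-11-07)
<< 1739-11-07
>> kalendar.stepdays(187)
<< 1740-05-12
>> boxtree.newfold(/zadro)
<< ok
>> boxtree.inscribe(/zadro/sted, pam)
<< created
>> boxtree.erase(/zadro)
<< ToolError: not empty
>> boxtree.inscribe(/raroge, du)
<< created
>> boxtree.newfold(/smo)
<< ok
>> boxtree.quote(/zadro/sted)
<< pam
>> kalendar.stepdays(310)
<< 1741-03-18
>> boxtree.relocate(/smo, /gevasne)
<< ok
>> kalendar.stepdays(-267)
<< 1740-06-24
>> boxtree.survey(/)
<< [ce, gevasne/, raroge, zadro/]

Answer: [ce, gevasne/, raroge, zadro/]


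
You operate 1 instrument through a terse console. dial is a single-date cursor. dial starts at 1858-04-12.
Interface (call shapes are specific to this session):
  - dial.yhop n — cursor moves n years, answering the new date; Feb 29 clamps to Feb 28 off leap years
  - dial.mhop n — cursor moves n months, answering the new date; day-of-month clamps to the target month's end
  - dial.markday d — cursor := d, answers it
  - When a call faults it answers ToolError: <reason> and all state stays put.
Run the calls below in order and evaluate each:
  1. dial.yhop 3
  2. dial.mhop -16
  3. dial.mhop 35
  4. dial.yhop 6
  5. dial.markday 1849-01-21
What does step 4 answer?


Answer: 1868-11-12

Derivation:
> dial.yhop n: 3
= 1861-04-12
> dial.mhop n: -16
= 1859-12-12
> dial.mhop n: 35
= 1862-11-12
> dial.yhop n: 6
= 1868-11-12
> dial.markday d: 1849-01-21
= 1849-01-21


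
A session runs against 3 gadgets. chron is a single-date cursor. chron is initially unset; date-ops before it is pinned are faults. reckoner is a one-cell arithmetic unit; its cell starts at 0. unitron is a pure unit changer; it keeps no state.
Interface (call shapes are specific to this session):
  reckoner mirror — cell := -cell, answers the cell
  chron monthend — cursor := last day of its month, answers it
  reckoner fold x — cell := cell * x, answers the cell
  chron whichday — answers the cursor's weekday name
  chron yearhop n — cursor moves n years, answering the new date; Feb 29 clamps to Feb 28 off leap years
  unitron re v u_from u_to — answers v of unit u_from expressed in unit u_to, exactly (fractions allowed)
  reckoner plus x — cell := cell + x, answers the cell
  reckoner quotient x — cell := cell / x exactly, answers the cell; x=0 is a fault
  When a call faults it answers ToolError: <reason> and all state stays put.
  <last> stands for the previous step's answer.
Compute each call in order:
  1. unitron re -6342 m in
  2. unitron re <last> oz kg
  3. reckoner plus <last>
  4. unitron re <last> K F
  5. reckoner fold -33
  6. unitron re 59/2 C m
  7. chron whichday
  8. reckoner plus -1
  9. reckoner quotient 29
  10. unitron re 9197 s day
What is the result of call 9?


Answer: 4746506317391/589280000

Derivation:
> unitron re -6342 m in
= -31710000/127
> unitron re <last> oz kg
= -143834140527/20320000
> reckoner plus <last>
= -143834140527/20320000
> unitron re <last> K F
= -1341209736743/101600000
> reckoner fold -33
= 4746526637391/20320000
> unitron re 59/2 C m
= ToolError: incompatible units
> chron whichday
= ToolError: no date set
> reckoner plus -1
= 4746506317391/20320000
> reckoner quotient 29
= 4746506317391/589280000
> unitron re 9197 s day
= 9197/86400


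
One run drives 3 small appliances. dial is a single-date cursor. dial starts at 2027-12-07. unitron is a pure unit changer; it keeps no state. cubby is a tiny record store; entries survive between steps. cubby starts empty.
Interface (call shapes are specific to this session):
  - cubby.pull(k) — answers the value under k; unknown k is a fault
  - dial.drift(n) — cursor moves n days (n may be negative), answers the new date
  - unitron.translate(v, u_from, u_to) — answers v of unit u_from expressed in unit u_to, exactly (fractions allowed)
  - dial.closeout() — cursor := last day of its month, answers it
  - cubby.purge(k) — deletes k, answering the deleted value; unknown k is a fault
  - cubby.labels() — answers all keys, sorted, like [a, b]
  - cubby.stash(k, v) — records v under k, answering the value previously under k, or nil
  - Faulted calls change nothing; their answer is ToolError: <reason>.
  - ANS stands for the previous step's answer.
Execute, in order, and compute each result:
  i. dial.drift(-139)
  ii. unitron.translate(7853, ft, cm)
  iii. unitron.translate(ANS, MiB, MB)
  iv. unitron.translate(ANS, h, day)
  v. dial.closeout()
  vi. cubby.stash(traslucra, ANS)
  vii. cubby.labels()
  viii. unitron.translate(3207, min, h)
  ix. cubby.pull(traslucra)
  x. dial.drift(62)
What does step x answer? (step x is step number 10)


>> dial.drift(n=-139)
<< 2027-07-21
>> unitron.translate(v=7853, u_from=ft, u_to=cm)
<< 5983986/25
>> unitron.translate(v=ANS, u_from=MiB, u_to=MB)
<< 98041626624/390625
>> unitron.translate(v=ANS, u_from=h, u_to=day)
<< 4085067776/390625
>> dial.closeout()
<< 2027-07-31
>> cubby.stash(k=traslucra, v=ANS)
<< nil
>> cubby.labels()
<< [traslucra]
>> unitron.translate(v=3207, u_from=min, u_to=h)
<< 1069/20
>> cubby.pull(k=traslucra)
<< 2027-07-31
>> dial.drift(n=62)
<< 2027-10-01

Answer: 2027-10-01


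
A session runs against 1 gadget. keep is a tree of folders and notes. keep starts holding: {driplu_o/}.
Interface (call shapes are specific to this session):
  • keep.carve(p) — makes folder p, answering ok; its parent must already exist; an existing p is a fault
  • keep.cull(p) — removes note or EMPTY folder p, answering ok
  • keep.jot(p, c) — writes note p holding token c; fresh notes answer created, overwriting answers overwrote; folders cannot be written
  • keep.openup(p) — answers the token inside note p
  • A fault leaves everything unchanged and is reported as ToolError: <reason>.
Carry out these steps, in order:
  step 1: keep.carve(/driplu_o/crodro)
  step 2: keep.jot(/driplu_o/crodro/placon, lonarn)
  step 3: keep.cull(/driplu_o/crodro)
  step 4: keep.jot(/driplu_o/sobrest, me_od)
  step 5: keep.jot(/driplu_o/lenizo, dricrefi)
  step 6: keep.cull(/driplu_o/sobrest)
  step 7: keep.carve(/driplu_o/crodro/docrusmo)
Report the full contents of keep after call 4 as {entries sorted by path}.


I use keep.carve using p='/driplu_o/crodro', yielding ok.
Invoking keep.jot using p='/driplu_o/crodro/placon', c='lonarn', yielding created.
Now I run keep.cull using p='/driplu_o/crodro', — result: ToolError: not empty.
Now I run keep.jot using p='/driplu_o/sobrest', c='me_od', — result: created.
Now I run keep.jot using p='/driplu_o/lenizo', c='dricrefi', and observe created.
I use keep.cull using p='/driplu_o/sobrest', yielding ok.
I call keep.carve using p='/driplu_o/crodro/docrusmo', — result: ok.

Answer: {driplu_o/, driplu_o/crodro/, driplu_o/crodro/placon=lonarn, driplu_o/sobrest=me_od}


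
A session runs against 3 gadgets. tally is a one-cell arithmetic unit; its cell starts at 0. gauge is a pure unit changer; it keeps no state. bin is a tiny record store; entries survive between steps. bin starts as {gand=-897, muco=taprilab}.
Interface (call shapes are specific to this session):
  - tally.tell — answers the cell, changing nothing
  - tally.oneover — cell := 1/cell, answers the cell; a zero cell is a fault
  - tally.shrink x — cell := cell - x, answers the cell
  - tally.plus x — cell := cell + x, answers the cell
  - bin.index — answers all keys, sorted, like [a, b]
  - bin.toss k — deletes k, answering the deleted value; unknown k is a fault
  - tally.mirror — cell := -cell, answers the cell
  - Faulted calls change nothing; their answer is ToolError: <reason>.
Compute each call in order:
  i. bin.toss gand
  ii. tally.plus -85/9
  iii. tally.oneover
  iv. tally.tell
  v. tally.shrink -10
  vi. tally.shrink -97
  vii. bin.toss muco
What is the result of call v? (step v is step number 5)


Answer: 841/85

Derivation:
Calling toss on gand, giving -897.
Calling plus on -85/9, giving -85/9.
Then oneover, → -9/85.
I invoke tell, and get -9/85.
I try shrink on -10, and observe 841/85.
I try shrink on -97: 9086/85.
I invoke toss on muco, which returns taprilab.


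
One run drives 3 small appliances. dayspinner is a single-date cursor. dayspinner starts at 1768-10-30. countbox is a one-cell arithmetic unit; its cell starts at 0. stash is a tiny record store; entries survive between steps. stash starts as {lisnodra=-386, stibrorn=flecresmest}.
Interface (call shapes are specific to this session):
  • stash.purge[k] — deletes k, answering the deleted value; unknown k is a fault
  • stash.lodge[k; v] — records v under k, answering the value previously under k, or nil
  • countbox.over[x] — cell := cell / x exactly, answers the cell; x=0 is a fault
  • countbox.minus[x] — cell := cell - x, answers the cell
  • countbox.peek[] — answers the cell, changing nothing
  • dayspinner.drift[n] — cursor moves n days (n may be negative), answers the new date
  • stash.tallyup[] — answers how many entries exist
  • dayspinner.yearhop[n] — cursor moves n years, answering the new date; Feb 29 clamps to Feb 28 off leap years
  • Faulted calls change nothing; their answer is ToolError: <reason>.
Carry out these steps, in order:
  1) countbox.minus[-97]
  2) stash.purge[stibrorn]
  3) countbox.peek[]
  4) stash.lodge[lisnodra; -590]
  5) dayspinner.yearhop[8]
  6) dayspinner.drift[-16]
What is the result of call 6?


Answer: 1776-10-14

Derivation:
% minus(x=-97) : 97
% purge(k=stibrorn) : flecresmest
% peek() : 97
% lodge(k=lisnodra, v=-590) : -386
% yearhop(n=8) : 1776-10-30
% drift(n=-16) : 1776-10-14


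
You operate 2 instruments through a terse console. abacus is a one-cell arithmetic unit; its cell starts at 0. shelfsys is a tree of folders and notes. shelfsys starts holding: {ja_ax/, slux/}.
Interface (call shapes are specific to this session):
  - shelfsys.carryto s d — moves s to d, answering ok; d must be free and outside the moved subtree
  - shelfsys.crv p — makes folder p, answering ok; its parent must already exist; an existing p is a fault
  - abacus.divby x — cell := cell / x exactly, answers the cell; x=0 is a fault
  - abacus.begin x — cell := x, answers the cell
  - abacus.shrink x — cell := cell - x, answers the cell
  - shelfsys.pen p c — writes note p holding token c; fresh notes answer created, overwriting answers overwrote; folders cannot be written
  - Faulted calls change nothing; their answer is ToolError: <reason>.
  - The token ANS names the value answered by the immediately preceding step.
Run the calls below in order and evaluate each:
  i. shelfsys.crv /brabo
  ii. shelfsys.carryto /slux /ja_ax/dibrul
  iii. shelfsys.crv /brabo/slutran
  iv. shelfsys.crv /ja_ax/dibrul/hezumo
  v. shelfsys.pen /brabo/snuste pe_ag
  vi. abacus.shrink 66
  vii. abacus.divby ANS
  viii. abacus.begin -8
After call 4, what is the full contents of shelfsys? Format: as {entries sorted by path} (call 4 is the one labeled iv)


Answer: {brabo/, brabo/slutran/, ja_ax/, ja_ax/dibrul/, ja_ax/dibrul/hezumo/}

Derivation:
# 1. shelfsys.crv(p→/brabo) ~> ok
# 2. shelfsys.carryto(s→/slux, d→/ja_ax/dibrul) ~> ok
# 3. shelfsys.crv(p→/brabo/slutran) ~> ok
# 4. shelfsys.crv(p→/ja_ax/dibrul/hezumo) ~> ok
# 5. shelfsys.pen(p→/brabo/snuste, c→pe_ag) ~> created
# 6. abacus.shrink(x→66) ~> -66
# 7. abacus.divby(x→ANS) ~> 1
# 8. abacus.begin(x→-8) ~> -8
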